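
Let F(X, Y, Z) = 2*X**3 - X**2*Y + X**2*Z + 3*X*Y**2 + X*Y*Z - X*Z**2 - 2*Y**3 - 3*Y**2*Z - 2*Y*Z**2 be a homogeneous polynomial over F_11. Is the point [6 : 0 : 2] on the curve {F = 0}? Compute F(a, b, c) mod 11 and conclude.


F(6,0,2) ≡ 7 (mod 11); P is NOT on the curve.

Evaluate F(6, 0, 2) term-by-term (mod 11).
  2*X**3 ↦ 2·216·1·1 = 432
  -X**2*Y ↦ -1·36·0·1 = 0
  X**2*Z ↦ 1·36·1·2 = 72
  3*X*Y**2 ↦ 3·6·0·1 = 0
  X*Y*Z ↦ 1·6·0·2 = 0
  -X*Z**2 ↦ -1·6·1·4 = -24
  -2*Y**3 ↦ -2·1·0·1 = 0
  -3*Y**2*Z ↦ -3·1·0·2 = 0
  -2*Y*Z**2 ↦ -2·1·0·4 = 0
Sum: F(6, 0, 2) = (432) + (0) + (72) + (0) + (0) + (-24) + (0) + (0) + (0) = 480.
Reducing mod 11: 480 ≡ 7 (mod 11).
Since F(a, b, c) ≡ 7 ≠ 0 (mod 11), P does NOT lie on the curve.


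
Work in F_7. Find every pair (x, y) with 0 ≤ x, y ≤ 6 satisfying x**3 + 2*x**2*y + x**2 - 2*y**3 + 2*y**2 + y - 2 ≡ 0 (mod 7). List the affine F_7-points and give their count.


Affine F_7-points: {(0, 3), (1, 0), (1, 4), (3, 4), (4, 6), (5, 5)}; count = 6.

For each of the 49 pairs (x, y) ∈ F_7², evaluate f(x, y) mod 7. Record the zeros.
  x = 0: [0↦5, 1↦6, 2↦6, 3↦0, 4↦4, 5↦6, 6↦1]  zeros at y ∈ {3}
  x = 1: [0↦0, 1↦3, 2↦5, 3↦1, 4↦0, 5↦4, 6↦1]  zeros at y ∈ {0, 4}
  x = 2: [0↦3, 1↦5, 2↦6, 3↦1, 4↦6, 5↦2, 6↦5]  zeros at y ∈ ∅
  x = 3: [0↦6, 1↦4, 2↦1, 3↦6, 4↦0, 5↦6, 6↦5]  zeros at y ∈ {4}
  x = 4: [0↦1, 1↦6, 2↦3, 3↦1, 4↦2, 5↦1, 6↦0]  zeros at y ∈ {6}
  x = 5: [0↦1, 1↦3, 2↦4, 3↦6, 4↦4, 5↦0, 6↦3]  zeros at y ∈ {5}
  x = 6: [0↦5, 1↦1, 2↦3, 3↦6, 4↦5, 5↦2, 6↦6]  zeros at y ∈ ∅
Collecting zeros: affine points = {(0, 3), (1, 0), (1, 4), (3, 4), (4, 6), (5, 5)}.
Total count |C(F_7)_aff| = 6.


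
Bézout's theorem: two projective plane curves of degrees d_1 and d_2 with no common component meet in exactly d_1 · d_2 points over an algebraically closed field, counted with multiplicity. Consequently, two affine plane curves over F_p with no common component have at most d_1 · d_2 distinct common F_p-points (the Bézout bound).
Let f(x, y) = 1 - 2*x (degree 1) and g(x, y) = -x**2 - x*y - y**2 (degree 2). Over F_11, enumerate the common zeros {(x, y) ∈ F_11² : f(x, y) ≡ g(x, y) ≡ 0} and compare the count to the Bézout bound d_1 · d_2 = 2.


Common zeros: ∅; count = 0; Bézout bound = 2.

deg(f) = 1, deg(g) = 2, so Bézout bound = 2.
Scan x ∈ F_11. For each x, list the y ∈ F_11 with f(x, y) ≡ 0 and those with g(x, y) ≡ 0 (mod 11); the common zeros in that column are the intersection.
  x = 0: f ≡ 0 at y ∈ ∅; g ≡ 0 at y ∈ {0}; common: ∅.
  x = 1: f ≡ 0 at y ∈ ∅; g ≡ 0 at y ∈ ∅; common: ∅.
  x = 2: f ≡ 0 at y ∈ ∅; g ≡ 0 at y ∈ ∅; common: ∅.
  x = 3: f ≡ 0 at y ∈ ∅; g ≡ 0 at y ∈ ∅; common: ∅.
  x = 4: f ≡ 0 at y ∈ ∅; g ≡ 0 at y ∈ ∅; common: ∅.
  x = 5: f ≡ 0 at y ∈ ∅; g ≡ 0 at y ∈ ∅; common: ∅.
  x = 6: f ≡ 0 at y ∈ {0, 1, 2, 3, 4, 5, 6, 7, 8, 9, 10}; g ≡ 0 at y ∈ ∅; common: ∅.
  x = 7: f ≡ 0 at y ∈ ∅; g ≡ 0 at y ∈ ∅; common: ∅.
  x = 8: f ≡ 0 at y ∈ ∅; g ≡ 0 at y ∈ ∅; common: ∅.
  x = 9: f ≡ 0 at y ∈ ∅; g ≡ 0 at y ∈ ∅; common: ∅.
  x = 10: f ≡ 0 at y ∈ ∅; g ≡ 0 at y ∈ ∅; common: ∅.
Collecting: common zeros = ∅, so the count is 0.
Comparison with the Bézout bound: 0 ≤ 2 = deg(f)·deg(g), as expected for curves with no common component (the affine F_11-count falls short of the bound because intersections may lie at infinity, over extension fields, or carry multiplicity).


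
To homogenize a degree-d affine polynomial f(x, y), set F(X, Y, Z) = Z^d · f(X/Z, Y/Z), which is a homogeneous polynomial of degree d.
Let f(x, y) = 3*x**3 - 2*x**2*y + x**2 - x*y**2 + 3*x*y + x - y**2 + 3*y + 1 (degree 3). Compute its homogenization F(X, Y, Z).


F(X, Y, Z) = 3*X**3 - 2*X**2*Y + X**2*Z - X*Y**2 + 3*X*Y*Z + X*Z**2 - Y**2*Z + 3*Y*Z**2 + Z**3

deg(f) = 3.
Substitute x = X/Z, y = Y/Z into f, then multiply by Z^3.
  monomial 3·x^3·y^0 ↦ 3·X^3·Y^0·Z^0.
  monomial -2·x^2·y^1 ↦ -2·X^2·Y^1·Z^0.
  monomial 1·x^2·y^0 ↦ 1·X^2·Y^0·Z^1.
  monomial -1·x^1·y^2 ↦ -1·X^1·Y^2·Z^0.
  monomial 3·x^1·y^1 ↦ 3·X^1·Y^1·Z^1.
  monomial 1·x^1·y^0 ↦ 1·X^1·Y^0·Z^2.
  monomial -1·x^0·y^2 ↦ -1·X^0·Y^2·Z^1.
  monomial 3·x^0·y^1 ↦ 3·X^0·Y^1·Z^2.
  monomial 1·x^0·y^0 ↦ 1·X^0·Y^0·Z^3.
Collecting: F(X, Y, Z) = 3*X**3 - 2*X**2*Y + X**2*Z - X*Y**2 + 3*X*Y*Z + X*Z**2 - Y**2*Z + 3*Y*Z**2 + Z**3.


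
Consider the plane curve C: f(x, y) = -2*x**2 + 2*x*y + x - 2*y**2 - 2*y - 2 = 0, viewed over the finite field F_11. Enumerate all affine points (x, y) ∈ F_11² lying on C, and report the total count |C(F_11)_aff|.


Affine F_11-points: {(1, 2), (1, 9), (3, 4), (3, 9), (4, 6), (4, 8), (7, 2), (7, 4), (8, 1), (8, 6), (10, 1), (10, 8)}; count = 12.

For each of the 121 pairs (x, y) ∈ F_11², evaluate f(x, y) mod 11. Record the zeros.
  x = 0: [0↦9, 1↦5, 2↦8, 3↦7, 4↦2, 5↦4, 6↦2, 7↦7, 8↦8, 9↦5, 10↦9]  zeros at y ∈ ∅
  x = 1: [0↦8, 1↦6, 2↦0, 3↦1, 4↦9, 5↦2, 6↦2, 7↦9, 8↦1, 9↦0, 10↦6]  zeros at y ∈ {2, 9}
  x = 2: [0↦3, 1↦3, 2↦10, 3↦2, 4↦1, 5↦7, 6↦9, 7↦7, 8↦1, 9↦2, 10↦10]  zeros at y ∈ ∅
  x = 3: [0↦5, 1↦7, 2↦5, 3↦10, 4↦0, 5↦8, 6↦1, 7↦1, 8↦8, 9↦0, 10↦10]  zeros at y ∈ {4, 9}
  x = 4: [0↦3, 1↦7, 2↦7, 3↦3, 4↦6, 5↦5, 6↦0, 7↦2, 8↦0, 9↦5, 10↦6]  zeros at y ∈ {6, 8}
  x = 5: [0↦8, 1↦3, 2↦5, 3↦3, 4↦8, 5↦9, 6↦6, 7↦10, 8↦10, 9↦6, 10↦9]  zeros at y ∈ ∅
  x = 6: [0↦9, 1↦6, 2↦10, 3↦10, 4↦6, 5↦9, 6↦8, 7↦3, 8↦5, 9↦3, 10↦8]  zeros at y ∈ ∅
  x = 7: [0↦6, 1↦5, 2↦0, 3↦2, 4↦0, 5↦5, 6↦6, 7↦3, 8↦7, 9↦7, 10↦3]  zeros at y ∈ {2, 4}
  x = 8: [0↦10, 1↦0, 2↦8, 3↦1, 4↦1, 5↦8, 6↦0, 7↦10, 8↦5, 9↦7, 10↦5]  zeros at y ∈ {1, 6}
  x = 9: [0↦10, 1↦2, 2↦1, 3↦7, 4↦9, 5↦7, 6↦1, 7↦2, 8↦10, 9↦3, 10↦3]  zeros at y ∈ ∅
  x = 10: [0↦6, 1↦0, 2↦1, 3↦9, 4↦2, 5↦2, 6↦9, 7↦1, 8↦0, 9↦6, 10↦8]  zeros at y ∈ {1, 8}
Collecting zeros: affine points = {(1, 2), (1, 9), (3, 4), (3, 9), (4, 6), (4, 8), (7, 2), (7, 4), (8, 1), (8, 6), (10, 1), (10, 8)}.
Total count |C(F_11)_aff| = 12.


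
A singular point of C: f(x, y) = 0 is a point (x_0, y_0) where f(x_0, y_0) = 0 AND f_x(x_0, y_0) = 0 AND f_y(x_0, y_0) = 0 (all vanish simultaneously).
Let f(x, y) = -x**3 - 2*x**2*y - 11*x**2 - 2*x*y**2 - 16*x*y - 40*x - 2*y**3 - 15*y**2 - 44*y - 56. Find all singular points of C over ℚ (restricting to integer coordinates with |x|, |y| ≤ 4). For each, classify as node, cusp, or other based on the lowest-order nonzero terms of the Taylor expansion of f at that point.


Singular points: {(-2, -2)}; classification: node.

Compute partial derivatives:
  f_x = -3*x**2 - 4*x*y - 22*x - 2*y**2 - 16*y - 40.
  f_y = -2*x**2 - 4*x*y - 16*x - 6*y**2 - 30*y - 44.
Scan x_0 ∈ {−4, ..., 4}. For each x_0, f_y(x_0, y) is a polynomial in y; find its integer roots y ∈ {−4, ..., 4}, then test f_x and f at those candidates.
  x = -4: f_y(-4, y) = -6*y**2 - 14*y - 12; no integer root y with |y| ≤ 4.
  x = -3: f_y(-3, y) = -6*y**2 - 18*y - 14; no integer root y with |y| ≤ 4.
  x = -2: f_y(-2, y) = -6*y**2 - 22*y - 20; vanishes at y ∈ {-2}. (-2, -2): f_x = 0, f = 0 — SINGULAR.
  x = -1: f_y(-1, y) = -6*y**2 - 26*y - 30; no integer root y with |y| ≤ 4.
  x = 0: f_y(0, y) = -6*y**2 - 30*y - 44; no integer root y with |y| ≤ 4.
  x = 1: f_y(1, y) = -6*y**2 - 34*y - 62; no integer root y with |y| ≤ 4.
  x = 2: f_y(2, y) = -6*y**2 - 38*y - 84; no integer root y with |y| ≤ 4.
  x = 3: f_y(3, y) = -6*y**2 - 42*y - 110; no integer root y with |y| ≤ 4.
  x = 4: f_y(4, y) = -6*y**2 - 46*y - 140; no integer root y with |y| ≤ 4.
Only singular point on the grid: (-2, -2).
Classify: substitute x = -2 + u, y = -2 + v and expand: f = -u**3 - 2*u**2*v - u**2 - 2*u*v**2 - 2*v**3 + v**2.
No constant or linear terms (consistent with a singular point). Quadratic part: -u**2 + v**2. Cubic part: -u**3 - 2*u**2*v - 2*u*v**2 - 2*v**3.
The quadratic part v**2 - u**2 = (v − u)(v + u) splits into two distinct linear factors, so there are two distinct tangent lines y − -2 = ±(x − -2) — this is a node (ordinary double point).
Classification: node.


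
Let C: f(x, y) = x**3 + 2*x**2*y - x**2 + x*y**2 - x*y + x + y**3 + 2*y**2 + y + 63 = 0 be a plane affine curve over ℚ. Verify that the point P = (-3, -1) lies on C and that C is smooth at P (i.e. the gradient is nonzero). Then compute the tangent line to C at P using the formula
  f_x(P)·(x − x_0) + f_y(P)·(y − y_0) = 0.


Tangent line at P: 48*x + 27*y + 171 = 0.

Step 1: f(-3, -1) = 0, so P lies on C.
Step 2: partial derivatives
  f_x(x, y) = 3*x**2 + 4*x*y - 2*x + y**2 - y + 1, f_y(x, y) = 2*x**2 + 2*x*y - x + 3*y**2 + 4*y + 1.
  f_x(P) = 48, f_y(P) = 27 (gradient nonzero, so P is smooth).
Step 3: tangent line at P: 48·(x − -3) + 27·(y − -1) = 0.
Expanding: 48*x + 27*y + 171 = 0.


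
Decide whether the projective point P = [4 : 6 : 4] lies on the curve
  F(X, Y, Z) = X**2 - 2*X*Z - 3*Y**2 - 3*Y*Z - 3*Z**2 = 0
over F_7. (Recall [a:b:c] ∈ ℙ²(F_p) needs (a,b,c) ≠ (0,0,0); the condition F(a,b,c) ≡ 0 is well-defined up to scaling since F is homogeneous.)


F(4,6,4) ≡ 1 (mod 7); P is NOT on the curve.

Evaluate F(4, 6, 4) term-by-term (mod 7).
  X**2 ↦ 1·16·1·1 = 16
  -2*X*Z ↦ -2·4·1·4 = -32
  -3*Y**2 ↦ -3·1·36·1 = -108
  -3*Y*Z ↦ -3·1·6·4 = -72
  -3*Z**2 ↦ -3·1·1·16 = -48
Sum: F(4, 6, 4) = (16) + (-32) + (-108) + (-72) + (-48) = -244.
Reducing mod 7: -244 ≡ 1 (mod 7).
Since F(a, b, c) ≡ 1 ≠ 0 (mod 7), P does NOT lie on the curve.


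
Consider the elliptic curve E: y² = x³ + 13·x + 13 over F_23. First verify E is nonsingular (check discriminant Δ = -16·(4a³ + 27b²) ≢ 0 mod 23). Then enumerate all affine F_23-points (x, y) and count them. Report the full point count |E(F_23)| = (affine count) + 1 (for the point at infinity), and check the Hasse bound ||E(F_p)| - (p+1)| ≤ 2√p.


Affine points = {(0, 6), (0, 17), (1, 2), (1, 21), (2, 1), (2, 22), (6, 10), (6, 13), (8, 10), (8, 13), (9, 10), (9, 13), (10, 4), (10, 19), (14, 8), (14, 15), (15, 8), (15, 15), (16, 4), (16, 19), (17, 8), (17, 15), (19, 9), (19, 14), (20, 4), (20, 19), (21, 5), (21, 18)}; affine count = 28; |E(F_23)| = 29.

Discriminant check: Δ ∝ 4a³ + 27b² = 4·13³ + 27·13² = 4·2197 + 27·169 ≡ 11 (mod 23). Nonzero ⇒ E is nonsingular.
For each x ∈ F_23, compute rhs = x³ + 13·x + 13 mod 23, then count y ∈ F_23 with y² ≡ rhs.
  x = 0: rhs = 13, matching y values: 6, 17 (2 points).
  x = 1: rhs = 4, matching y values: 2, 21 (2 points).
  x = 2: rhs = 1, matching y values: 1, 22 (2 points).
  x = 3: rhs = 10, matching y values: none (0 points).
  x = 4: rhs = 14, matching y values: none (0 points).
  x = 5: rhs = 19, matching y values: none (0 points).
  x = 6: rhs = 8, matching y values: 10, 13 (2 points).
  x = 7: rhs = 10, matching y values: none (0 points).
  x = 8: rhs = 8, matching y values: 10, 13 (2 points).
  x = 9: rhs = 8, matching y values: 10, 13 (2 points).
  x = 10: rhs = 16, matching y values: 4, 19 (2 points).
  x = 11: rhs = 15, matching y values: none (0 points).
  x = 12: rhs = 11, matching y values: none (0 points).
  x = 13: rhs = 10, matching y values: none (0 points).
  x = 14: rhs = 18, matching y values: 8, 15 (2 points).
  x = 15: rhs = 18, matching y values: 8, 15 (2 points).
  x = 16: rhs = 16, matching y values: 4, 19 (2 points).
  x = 17: rhs = 18, matching y values: 8, 15 (2 points).
  x = 18: rhs = 7, matching y values: none (0 points).
  x = 19: rhs = 12, matching y values: 9, 14 (2 points).
  x = 20: rhs = 16, matching y values: 4, 19 (2 points).
  x = 21: rhs = 2, matching y values: 5, 18 (2 points).
  x = 22: rhs = 22, matching y values: none (0 points).
Total affine count: 28.
Full point count |E(F_23)| = 28 + 1 = 29.
Hasse bound: |29 − (23+1)| = |5| = 5 ≤ 2√23 ≈ 9.5917 ✓.


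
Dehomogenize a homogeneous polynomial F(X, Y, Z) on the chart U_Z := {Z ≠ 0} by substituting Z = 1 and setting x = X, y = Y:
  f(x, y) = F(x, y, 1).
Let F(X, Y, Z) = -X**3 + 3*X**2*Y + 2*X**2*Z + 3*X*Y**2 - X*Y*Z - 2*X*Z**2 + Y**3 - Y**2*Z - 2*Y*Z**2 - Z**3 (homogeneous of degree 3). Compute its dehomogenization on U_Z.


f(x, y) = -x**3 + 3*x**2*y + 2*x**2 + 3*x*y**2 - x*y - 2*x + y**3 - y**2 - 2*y - 1

On U_Z we set Z = 1. Each monomial c·X^i·Y^j·Z^k in F becomes c·x^i·y^j·1^k = c·x^i·y^j.
Substituting Z = 1: F(X, Y, 1) = -x**3 + 3*x**2*y + 2*x**2 + 3*x*y**2 - x*y - 2*x + y**3 - y**2 - 2*y - 1.
Note: deg(f) ≤ deg(F) = 3; strict inequality happens when F is divisible by Z (lost terms).


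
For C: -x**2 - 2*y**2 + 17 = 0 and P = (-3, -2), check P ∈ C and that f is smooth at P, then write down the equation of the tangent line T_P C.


Tangent line at P: 6*x + 8*y + 34 = 0.

Step 1: f(-3, -2) = 0, so P lies on C.
Step 2: partial derivatives
  f_x(x, y) = -2*x, f_y(x, y) = -4*y.
  f_x(P) = 6, f_y(P) = 8 (gradient nonzero, so P is smooth).
Step 3: tangent line at P: 6·(x − -3) + 8·(y − -2) = 0.
Expanding: 6*x + 8*y + 34 = 0.


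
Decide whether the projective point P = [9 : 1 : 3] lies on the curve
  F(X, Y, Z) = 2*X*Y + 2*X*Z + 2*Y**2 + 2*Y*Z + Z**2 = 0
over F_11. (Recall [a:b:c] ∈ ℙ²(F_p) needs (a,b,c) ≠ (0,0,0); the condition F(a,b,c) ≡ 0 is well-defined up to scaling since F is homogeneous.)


F(9,1,3) ≡ 1 (mod 11); P is NOT on the curve.

Evaluate F(9, 1, 3) term-by-term (mod 11).
  2*X*Y ↦ 2·9·1·1 = 18
  2*X*Z ↦ 2·9·1·3 = 54
  2*Y**2 ↦ 2·1·1·1 = 2
  2*Y*Z ↦ 2·1·1·3 = 6
  Z**2 ↦ 1·1·1·9 = 9
Sum: F(9, 1, 3) = (18) + (54) + (2) + (6) + (9) = 89.
Reducing mod 11: 89 ≡ 1 (mod 11).
Since F(a, b, c) ≡ 1 ≠ 0 (mod 11), P does NOT lie on the curve.


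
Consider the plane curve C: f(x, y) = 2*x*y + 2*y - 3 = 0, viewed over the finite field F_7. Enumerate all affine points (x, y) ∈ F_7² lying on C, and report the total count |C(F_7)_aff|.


Affine F_7-points: {(0, 5), (1, 6), (2, 4), (3, 3), (4, 1), (5, 2)}; count = 6.

For each of the 49 pairs (x, y) ∈ F_7², evaluate f(x, y) mod 7. Record the zeros.
  x = 0: [0↦4, 1↦6, 2↦1, 3↦3, 4↦5, 5↦0, 6↦2]  zeros at y ∈ {5}
  x = 1: [0↦4, 1↦1, 2↦5, 3↦2, 4↦6, 5↦3, 6↦0]  zeros at y ∈ {6}
  x = 2: [0↦4, 1↦3, 2↦2, 3↦1, 4↦0, 5↦6, 6↦5]  zeros at y ∈ {4}
  x = 3: [0↦4, 1↦5, 2↦6, 3↦0, 4↦1, 5↦2, 6↦3]  zeros at y ∈ {3}
  x = 4: [0↦4, 1↦0, 2↦3, 3↦6, 4↦2, 5↦5, 6↦1]  zeros at y ∈ {1}
  x = 5: [0↦4, 1↦2, 2↦0, 3↦5, 4↦3, 5↦1, 6↦6]  zeros at y ∈ {2}
  x = 6: [0↦4, 1↦4, 2↦4, 3↦4, 4↦4, 5↦4, 6↦4]  zeros at y ∈ ∅
Collecting zeros: affine points = {(0, 5), (1, 6), (2, 4), (3, 3), (4, 1), (5, 2)}.
Total count |C(F_7)_aff| = 6.


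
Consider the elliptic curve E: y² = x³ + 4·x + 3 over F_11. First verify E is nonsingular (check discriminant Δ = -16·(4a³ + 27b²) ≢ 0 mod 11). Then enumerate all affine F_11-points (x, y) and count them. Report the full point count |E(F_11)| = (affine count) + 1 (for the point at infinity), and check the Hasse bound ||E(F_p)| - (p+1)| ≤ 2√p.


Affine points = {(0, 5), (0, 6), (3, 3), (3, 8), (5, 4), (5, 7), (6, 1), (6, 10), (7, 0), (9, 3), (9, 8), (10, 3), (10, 8)}; affine count = 13; |E(F_11)| = 14.

Discriminant check: Δ ∝ 4a³ + 27b² = 4·4³ + 27·3² = 4·64 + 27·9 ≡ 4 (mod 11). Nonzero ⇒ E is nonsingular.
For each x ∈ F_11, compute rhs = x³ + 4·x + 3 mod 11, then count y ∈ F_11 with y² ≡ rhs.
  x = 0: rhs = 3, matching y values: 5, 6 (2 points).
  x = 1: rhs = 8, matching y values: none (0 points).
  x = 2: rhs = 8, matching y values: none (0 points).
  x = 3: rhs = 9, matching y values: 3, 8 (2 points).
  x = 4: rhs = 6, matching y values: none (0 points).
  x = 5: rhs = 5, matching y values: 4, 7 (2 points).
  x = 6: rhs = 1, matching y values: 1, 10 (2 points).
  x = 7: rhs = 0, matching y values: 0 (1 points).
  x = 8: rhs = 8, matching y values: none (0 points).
  x = 9: rhs = 9, matching y values: 3, 8 (2 points).
  x = 10: rhs = 9, matching y values: 3, 8 (2 points).
Total affine count: 13.
Full point count |E(F_11)| = 13 + 1 = 14.
Hasse bound: |14 − (11+1)| = |2| = 2 ≤ 2√11 ≈ 6.6332 ✓.


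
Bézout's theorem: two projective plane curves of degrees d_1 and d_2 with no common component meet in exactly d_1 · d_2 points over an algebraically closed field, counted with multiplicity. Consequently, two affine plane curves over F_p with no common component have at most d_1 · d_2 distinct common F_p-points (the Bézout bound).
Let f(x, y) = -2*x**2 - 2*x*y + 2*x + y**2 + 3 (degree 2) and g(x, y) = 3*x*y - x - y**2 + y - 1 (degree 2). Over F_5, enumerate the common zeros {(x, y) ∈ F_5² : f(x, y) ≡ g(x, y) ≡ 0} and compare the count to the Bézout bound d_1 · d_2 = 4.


Common zeros: ∅; count = 0; Bézout bound = 4.

deg(f) = 2, deg(g) = 2, so Bézout bound = 4.
Scan x ∈ F_5. For each x, list the y ∈ F_5 with f(x, y) ≡ 0 and those with g(x, y) ≡ 0 (mod 5); the common zeros in that column are the intersection.
  x = 0: f ≡ 0 at y ∈ ∅; g ≡ 0 at y ∈ ∅; common: ∅.
  x = 1: f ≡ 0 at y ∈ ∅; g ≡ 0 at y ∈ ∅; common: ∅.
  x = 2: f ≡ 0 at y ∈ {2}; g ≡ 0 at y ∈ ∅; common: ∅.
  x = 3: f ≡ 0 at y ∈ ∅; g ≡ 0 at y ∈ {1, 4}; common: ∅.
  x = 4: f ≡ 0 at y ∈ ∅; g ≡ 0 at y ∈ {0, 3}; common: ∅.
Collecting: common zeros = ∅, so the count is 0.
Comparison with the Bézout bound: 0 ≤ 4 = deg(f)·deg(g), as expected for curves with no common component (the affine F_5-count falls short of the bound because intersections may lie at infinity, over extension fields, or carry multiplicity).


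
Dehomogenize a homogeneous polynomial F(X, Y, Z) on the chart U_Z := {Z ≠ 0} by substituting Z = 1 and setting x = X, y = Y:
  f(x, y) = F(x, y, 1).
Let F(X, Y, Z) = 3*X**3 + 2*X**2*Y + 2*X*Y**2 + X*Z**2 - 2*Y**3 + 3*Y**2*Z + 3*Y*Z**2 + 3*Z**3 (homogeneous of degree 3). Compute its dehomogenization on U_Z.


f(x, y) = 3*x**3 + 2*x**2*y + 2*x*y**2 + x - 2*y**3 + 3*y**2 + 3*y + 3

On U_Z we set Z = 1. Each monomial c·X^i·Y^j·Z^k in F becomes c·x^i·y^j·1^k = c·x^i·y^j.
Substituting Z = 1: F(X, Y, 1) = 3*x**3 + 2*x**2*y + 2*x*y**2 + x - 2*y**3 + 3*y**2 + 3*y + 3.
Note: deg(f) ≤ deg(F) = 3; strict inequality happens when F is divisible by Z (lost terms).


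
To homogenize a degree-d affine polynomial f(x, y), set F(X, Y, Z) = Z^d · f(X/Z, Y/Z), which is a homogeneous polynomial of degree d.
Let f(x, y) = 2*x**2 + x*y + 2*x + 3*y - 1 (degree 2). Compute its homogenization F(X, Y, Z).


F(X, Y, Z) = 2*X**2 + X*Y + 2*X*Z + 3*Y*Z - Z**2

deg(f) = 2.
Substitute x = X/Z, y = Y/Z into f, then multiply by Z^2.
  monomial 2·x^2·y^0 ↦ 2·X^2·Y^0·Z^0.
  monomial 1·x^1·y^1 ↦ 1·X^1·Y^1·Z^0.
  monomial 2·x^1·y^0 ↦ 2·X^1·Y^0·Z^1.
  monomial 3·x^0·y^1 ↦ 3·X^0·Y^1·Z^1.
  monomial -1·x^0·y^0 ↦ -1·X^0·Y^0·Z^2.
Collecting: F(X, Y, Z) = 2*X**2 + X*Y + 2*X*Z + 3*Y*Z - Z**2.


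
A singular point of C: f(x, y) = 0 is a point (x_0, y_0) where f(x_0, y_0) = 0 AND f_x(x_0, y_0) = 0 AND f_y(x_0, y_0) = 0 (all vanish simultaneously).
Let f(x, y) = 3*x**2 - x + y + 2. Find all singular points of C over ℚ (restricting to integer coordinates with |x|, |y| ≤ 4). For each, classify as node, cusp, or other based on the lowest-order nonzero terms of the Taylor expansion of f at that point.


No singular points in the scanned grid; C is smooth there.

Compute partial derivatives:
  f_x = 6*x - 1.
  f_y = 1.
f_y = 1 is a nonzero constant, so f_y never vanishes: no point (x, y) can satisfy f = f_x = f_y = 0. In particular no (x, y) ∈ {−4, ..., 4}² is singular; the curve is smooth.


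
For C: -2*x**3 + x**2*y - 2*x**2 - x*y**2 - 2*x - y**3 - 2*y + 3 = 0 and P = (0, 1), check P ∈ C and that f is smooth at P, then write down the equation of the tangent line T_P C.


Tangent line at P: -3*x - 5*y + 5 = 0.

Step 1: f(0, 1) = 0, so P lies on C.
Step 2: partial derivatives
  f_x(x, y) = -6*x**2 + 2*x*y - 4*x - y**2 - 2, f_y(x, y) = x**2 - 2*x*y - 3*y**2 - 2.
  f_x(P) = -3, f_y(P) = -5 (gradient nonzero, so P is smooth).
Step 3: tangent line at P: -3·(x − 0) + -5·(y − 1) = 0.
Expanding: -3*x - 5*y + 5 = 0.


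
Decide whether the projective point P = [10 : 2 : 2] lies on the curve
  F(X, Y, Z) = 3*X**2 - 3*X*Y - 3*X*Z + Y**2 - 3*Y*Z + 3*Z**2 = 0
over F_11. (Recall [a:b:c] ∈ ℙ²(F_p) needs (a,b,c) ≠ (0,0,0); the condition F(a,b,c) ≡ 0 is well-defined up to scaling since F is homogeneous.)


F(10,2,2) ≡ 8 (mod 11); P is NOT on the curve.

Evaluate F(10, 2, 2) term-by-term (mod 11).
  3*X**2 ↦ 3·100·1·1 = 300
  -3*X*Y ↦ -3·10·2·1 = -60
  -3*X*Z ↦ -3·10·1·2 = -60
  Y**2 ↦ 1·1·4·1 = 4
  -3*Y*Z ↦ -3·1·2·2 = -12
  3*Z**2 ↦ 3·1·1·4 = 12
Sum: F(10, 2, 2) = (300) + (-60) + (-60) + (4) + (-12) + (12) = 184.
Reducing mod 11: 184 ≡ 8 (mod 11).
Since F(a, b, c) ≡ 8 ≠ 0 (mod 11), P does NOT lie on the curve.


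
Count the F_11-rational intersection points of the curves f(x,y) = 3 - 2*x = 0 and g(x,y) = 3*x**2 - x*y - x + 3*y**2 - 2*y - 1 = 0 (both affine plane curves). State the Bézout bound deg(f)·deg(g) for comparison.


Common zeros: ∅; count = 0; Bézout bound = 2.

deg(f) = 1, deg(g) = 2, so Bézout bound = 2.
Scan x ∈ F_11. For each x, list the y ∈ F_11 with f(x, y) ≡ 0 and those with g(x, y) ≡ 0 (mod 11); the common zeros in that column are the intersection.
  x = 0: f ≡ 0 at y ∈ ∅; g ≡ 0 at y ∈ {1, 7}; common: ∅.
  x = 1: f ≡ 0 at y ∈ ∅; g ≡ 0 at y ∈ ∅; common: ∅.
  x = 2: f ≡ 0 at y ∈ ∅; g ≡ 0 at y ∈ ∅; common: ∅.
  x = 3: f ≡ 0 at y ∈ ∅; g ≡ 0 at y ∈ ∅; common: ∅.
  x = 4: f ≡ 0 at y ∈ ∅; g ≡ 0 at y ∈ {5, 8}; common: ∅.
  x = 5: f ≡ 0 at y ∈ ∅; g ≡ 0 at y ∈ ∅; common: ∅.
  x = 6: f ≡ 0 at y ∈ ∅; g ≡ 0 at y ∈ ∅; common: ∅.
  x = 7: f ≡ 0 at y ∈ {0, 1, 2, 3, 4, 5, 6, 7, 8, 9, 10}; g ≡ 0 at y ∈ ∅; common: ∅.
  x = 8: f ≡ 0 at y ∈ ∅; g ≡ 0 at y ∈ {1, 6}; common: ∅.
  x = 9: f ≡ 0 at y ∈ ∅; g ≡ 0 at y ∈ {5, 6}; common: ∅.
  x = 10: f ≡ 0 at y ∈ ∅; g ≡ 0 at y ∈ {7, 8}; common: ∅.
Collecting: common zeros = ∅, so the count is 0.
Comparison with the Bézout bound: 0 ≤ 2 = deg(f)·deg(g), as expected for curves with no common component (the affine F_11-count falls short of the bound because intersections may lie at infinity, over extension fields, or carry multiplicity).


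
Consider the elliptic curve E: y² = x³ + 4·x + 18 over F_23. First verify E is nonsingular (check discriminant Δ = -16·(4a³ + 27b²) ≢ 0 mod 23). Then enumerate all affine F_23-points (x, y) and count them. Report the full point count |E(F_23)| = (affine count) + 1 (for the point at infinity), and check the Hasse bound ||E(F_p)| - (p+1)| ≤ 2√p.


Affine points = {(0, 8), (0, 15), (1, 0), (4, 11), (4, 12), (5, 5), (5, 18), (9, 1), (9, 22), (10, 0), (11, 6), (11, 17), (12, 0), (13, 6), (13, 17), (14, 9), (14, 14), (15, 7), (15, 16), (17, 10), (17, 13), (20, 5), (20, 18), (21, 5), (21, 18), (22, 6), (22, 17)}; affine count = 27; |E(F_23)| = 28.

Discriminant check: Δ ∝ 4a³ + 27b² = 4·4³ + 27·18² = 4·64 + 27·324 ≡ 11 (mod 23). Nonzero ⇒ E is nonsingular.
For each x ∈ F_23, compute rhs = x³ + 4·x + 18 mod 23, then count y ∈ F_23 with y² ≡ rhs.
  x = 0: rhs = 18, matching y values: 8, 15 (2 points).
  x = 1: rhs = 0, matching y values: 0 (1 points).
  x = 2: rhs = 11, matching y values: none (0 points).
  x = 3: rhs = 11, matching y values: none (0 points).
  x = 4: rhs = 6, matching y values: 11, 12 (2 points).
  x = 5: rhs = 2, matching y values: 5, 18 (2 points).
  x = 6: rhs = 5, matching y values: none (0 points).
  x = 7: rhs = 21, matching y values: none (0 points).
  x = 8: rhs = 10, matching y values: none (0 points).
  x = 9: rhs = 1, matching y values: 1, 22 (2 points).
  x = 10: rhs = 0, matching y values: 0 (1 points).
  x = 11: rhs = 13, matching y values: 6, 17 (2 points).
  x = 12: rhs = 0, matching y values: 0 (1 points).
  x = 13: rhs = 13, matching y values: 6, 17 (2 points).
  x = 14: rhs = 12, matching y values: 9, 14 (2 points).
  x = 15: rhs = 3, matching y values: 7, 16 (2 points).
  x = 16: rhs = 15, matching y values: none (0 points).
  x = 17: rhs = 8, matching y values: 10, 13 (2 points).
  x = 18: rhs = 11, matching y values: none (0 points).
  x = 19: rhs = 7, matching y values: none (0 points).
  x = 20: rhs = 2, matching y values: 5, 18 (2 points).
  x = 21: rhs = 2, matching y values: 5, 18 (2 points).
  x = 22: rhs = 13, matching y values: 6, 17 (2 points).
Total affine count: 27.
Full point count |E(F_23)| = 27 + 1 = 28.
Hasse bound: |28 − (23+1)| = |4| = 4 ≤ 2√23 ≈ 9.5917 ✓.


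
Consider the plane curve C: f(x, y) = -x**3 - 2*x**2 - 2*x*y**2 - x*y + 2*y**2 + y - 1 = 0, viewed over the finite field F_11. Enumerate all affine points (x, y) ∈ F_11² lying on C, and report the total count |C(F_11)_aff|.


Affine F_11-points: {(0, 6), (0, 10), (3, 2), (3, 3), (5, 0), (5, 5), (6, 7), (6, 9), (9, 8), (10, 6), (10, 10)}; count = 11.

For each of the 121 pairs (x, y) ∈ F_11², evaluate f(x, y) mod 11. Record the zeros.
  x = 0: [0↦10, 1↦2, 2↦9, 3↦9, 4↦2, 5↦10, 6↦0, 7↦5, 8↦3, 9↦5, 10↦0]  zeros at y ∈ {6, 10}
  x = 1: [0↦7, 1↦7, 2↦7, 3↦7, 4↦7, 5↦7, 6↦7, 7↦7, 8↦7, 9↦7, 10↦7]  zeros at y ∈ ∅
  x = 2: [0↦5, 1↦2, 2↦6, 3↦6, 4↦2, 5↦5, 6↦4, 7↦10, 8↦1, 9↦10, 10↦4]  zeros at y ∈ ∅
  x = 3: [0↦9, 1↦3, 2↦0, 3↦0, 4↦3, 5↦9, 6↦7, 7↦8, 8↦1, 9↦8, 10↦7]  zeros at y ∈ {2, 3}
  x = 4: [0↦2, 1↦4, 2↦5, 3↦5, 4↦4, 5↦2, 6↦10, 7↦6, 8↦1, 9↦6, 10↦10]  zeros at y ∈ ∅
  x = 5: [0↦0, 1↦10, 2↦4, 3↦4, 4↦10, 5↦0, 6↦7, 7↦9, 8↦6, 9↦9, 10↦7]  zeros at y ∈ {0, 5}
  x = 6: [0↦8, 1↦4, 2↦2, 3↦2, 4↦4, 5↦8, 6↦3, 7↦0, 8↦10, 9↦0, 10↦3]  zeros at y ∈ {7, 9}
  x = 7: [0↦9, 1↦2, 2↦4, 3↦4, 4↦2, 5↦9, 6↦3, 7↦6, 8↦7, 9↦6, 10↦3]  zeros at y ∈ ∅
  x = 8: [0↦8, 1↦9, 2↦4, 3↦4, 4↦9, 5↦8, 6↦1, 7↦10, 8↦2, 9↦10, 10↦1]  zeros at y ∈ ∅
  x = 9: [0↦10, 1↦8, 2↦7, 3↦7, 4↦8, 5↦10, 6↦2, 7↦6, 8↦0, 9↦6, 10↦2]  zeros at y ∈ {8}
  x = 10: [0↦9, 1↦4, 2↦7, 3↦7, 4↦4, 5↦9, 6↦0, 7↦10, 8↦6, 9↦10, 10↦0]  zeros at y ∈ {6, 10}
Collecting zeros: affine points = {(0, 6), (0, 10), (3, 2), (3, 3), (5, 0), (5, 5), (6, 7), (6, 9), (9, 8), (10, 6), (10, 10)}.
Total count |C(F_11)_aff| = 11.


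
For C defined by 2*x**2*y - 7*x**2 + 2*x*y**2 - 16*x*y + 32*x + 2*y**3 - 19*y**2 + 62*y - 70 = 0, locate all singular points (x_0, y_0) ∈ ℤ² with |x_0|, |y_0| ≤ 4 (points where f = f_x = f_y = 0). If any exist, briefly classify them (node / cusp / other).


Singular points: {(1, 3)}; classification: node.

Compute partial derivatives:
  f_x = 4*x*y - 14*x + 2*y**2 - 16*y + 32.
  f_y = 2*x**2 + 4*x*y - 16*x + 6*y**2 - 38*y + 62.
Scan x_0 ∈ {−4, ..., 4}. For each x_0, f_y(x_0, y) is a polynomial in y; find its integer roots y ∈ {−4, ..., 4}, then test f_x and f at those candidates.
  x = -4: f_y(-4, y) = 6*y**2 - 54*y + 158; no integer root y with |y| ≤ 4.
  x = -3: f_y(-3, y) = 6*y**2 - 50*y + 128; no integer root y with |y| ≤ 4.
  x = -2: f_y(-2, y) = 6*y**2 - 46*y + 102; no integer root y with |y| ≤ 4.
  x = -1: f_y(-1, y) = 6*y**2 - 42*y + 80; no integer root y with |y| ≤ 4.
  x = 0: f_y(0, y) = 6*y**2 - 38*y + 62; no integer root y with |y| ≤ 4.
  x = 1: f_y(1, y) = 6*y**2 - 34*y + 48; vanishes at y ∈ {3}. (1, 3): f_x = 0, f = 0 — SINGULAR.
  x = 2: f_y(2, y) = 6*y**2 - 30*y + 38; no integer root y with |y| ≤ 4.
  x = 3: f_y(3, y) = 6*y**2 - 26*y + 32; no integer root y with |y| ≤ 4.
  x = 4: f_y(4, y) = 6*y**2 - 22*y + 30; no integer root y with |y| ≤ 4.
Only singular point on the grid: (1, 3).
Classify: substitute x = 1 + u, y = 3 + v and expand: f = 2*u**2*v - u**2 + 2*u*v**2 + 2*v**3 + v**2.
No constant or linear terms (consistent with a singular point). Quadratic part: -u**2 + v**2. Cubic part: 2*u**2*v + 2*u*v**2 + 2*v**3.
The quadratic part v**2 - u**2 = (v − u)(v + u) splits into two distinct linear factors, so there are two distinct tangent lines y − 3 = ±(x − 1) — this is a node (ordinary double point).
Classification: node.


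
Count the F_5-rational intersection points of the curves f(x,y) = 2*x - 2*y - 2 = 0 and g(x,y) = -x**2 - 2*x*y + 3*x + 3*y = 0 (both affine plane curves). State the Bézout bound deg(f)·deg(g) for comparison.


Common zeros: ∅; count = 0; Bézout bound = 2.

deg(f) = 1, deg(g) = 2, so Bézout bound = 2.
Scan x ∈ F_5. For each x, list the y ∈ F_5 with f(x, y) ≡ 0 and those with g(x, y) ≡ 0 (mod 5); the common zeros in that column are the intersection.
  x = 0: f ≡ 0 at y ∈ {4}; g ≡ 0 at y ∈ {0}; common: ∅.
  x = 1: f ≡ 0 at y ∈ {0}; g ≡ 0 at y ∈ {3}; common: ∅.
  x = 2: f ≡ 0 at y ∈ {1}; g ≡ 0 at y ∈ {2}; common: ∅.
  x = 3: f ≡ 0 at y ∈ {2}; g ≡ 0 at y ∈ {0}; common: ∅.
  x = 4: f ≡ 0 at y ∈ {3}; g ≡ 0 at y ∈ ∅; common: ∅.
Collecting: common zeros = ∅, so the count is 0.
Comparison with the Bézout bound: 0 ≤ 2 = deg(f)·deg(g), as expected for curves with no common component (the affine F_5-count falls short of the bound because intersections may lie at infinity, over extension fields, or carry multiplicity).


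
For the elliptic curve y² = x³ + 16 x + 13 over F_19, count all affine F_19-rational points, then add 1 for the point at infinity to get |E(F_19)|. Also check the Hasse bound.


Affine points = {(1, 7), (1, 12), (5, 3), (5, 16), (8, 8), (8, 11), (11, 0), (13, 9), (13, 10), (14, 6), (14, 13), (17, 7), (17, 12)}; affine count = 13; |E(F_19)| = 14.

Discriminant check: Δ ∝ 4a³ + 27b² = 4·16³ + 27·13² = 4·4096 + 27·169 ≡ 9 (mod 19). Nonzero ⇒ E is nonsingular.
For each x ∈ F_19, compute rhs = x³ + 16·x + 13 mod 19, then count y ∈ F_19 with y² ≡ rhs.
  x = 0: rhs = 13, matching y values: none (0 points).
  x = 1: rhs = 11, matching y values: 7, 12 (2 points).
  x = 2: rhs = 15, matching y values: none (0 points).
  x = 3: rhs = 12, matching y values: none (0 points).
  x = 4: rhs = 8, matching y values: none (0 points).
  x = 5: rhs = 9, matching y values: 3, 16 (2 points).
  x = 6: rhs = 2, matching y values: none (0 points).
  x = 7: rhs = 12, matching y values: none (0 points).
  x = 8: rhs = 7, matching y values: 8, 11 (2 points).
  x = 9: rhs = 12, matching y values: none (0 points).
  x = 10: rhs = 14, matching y values: none (0 points).
  x = 11: rhs = 0, matching y values: 0 (1 points).
  x = 12: rhs = 14, matching y values: none (0 points).
  x = 13: rhs = 5, matching y values: 9, 10 (2 points).
  x = 14: rhs = 17, matching y values: 6, 13 (2 points).
  x = 15: rhs = 18, matching y values: none (0 points).
  x = 16: rhs = 14, matching y values: none (0 points).
  x = 17: rhs = 11, matching y values: 7, 12 (2 points).
  x = 18: rhs = 15, matching y values: none (0 points).
Total affine count: 13.
Full point count |E(F_19)| = 13 + 1 = 14.
Hasse bound: |14 − (19+1)| = |-6| = 6 ≤ 2√19 ≈ 8.7178 ✓.


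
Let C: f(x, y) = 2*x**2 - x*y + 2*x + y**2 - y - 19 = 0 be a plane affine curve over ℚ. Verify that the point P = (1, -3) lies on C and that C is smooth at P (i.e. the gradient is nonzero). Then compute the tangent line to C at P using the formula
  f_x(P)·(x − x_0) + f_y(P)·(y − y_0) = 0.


Tangent line at P: 9*x - 8*y - 33 = 0.

Step 1: f(1, -3) = 0, so P lies on C.
Step 2: partial derivatives
  f_x(x, y) = 4*x - y + 2, f_y(x, y) = -x + 2*y - 1.
  f_x(P) = 9, f_y(P) = -8 (gradient nonzero, so P is smooth).
Step 3: tangent line at P: 9·(x − 1) + -8·(y − -3) = 0.
Expanding: 9*x - 8*y - 33 = 0.


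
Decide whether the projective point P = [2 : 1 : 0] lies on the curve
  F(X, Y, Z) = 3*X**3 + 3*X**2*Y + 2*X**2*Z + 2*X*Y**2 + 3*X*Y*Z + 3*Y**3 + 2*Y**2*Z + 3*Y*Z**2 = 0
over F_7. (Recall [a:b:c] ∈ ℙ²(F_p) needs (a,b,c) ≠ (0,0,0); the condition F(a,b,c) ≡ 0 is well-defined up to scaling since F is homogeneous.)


F(2,1,0) ≡ 1 (mod 7); P is NOT on the curve.

Evaluate F(2, 1, 0) term-by-term (mod 7).
  3*X**3 ↦ 3·8·1·1 = 24
  3*X**2*Y ↦ 3·4·1·1 = 12
  2*X**2*Z ↦ 2·4·1·0 = 0
  2*X*Y**2 ↦ 2·2·1·1 = 4
  3*X*Y*Z ↦ 3·2·1·0 = 0
  3*Y**3 ↦ 3·1·1·1 = 3
  2*Y**2*Z ↦ 2·1·1·0 = 0
  3*Y*Z**2 ↦ 3·1·1·0 = 0
Sum: F(2, 1, 0) = (24) + (12) + (0) + (4) + (0) + (3) + (0) + (0) = 43.
Reducing mod 7: 43 ≡ 1 (mod 7).
Since F(a, b, c) ≡ 1 ≠ 0 (mod 7), P does NOT lie on the curve.


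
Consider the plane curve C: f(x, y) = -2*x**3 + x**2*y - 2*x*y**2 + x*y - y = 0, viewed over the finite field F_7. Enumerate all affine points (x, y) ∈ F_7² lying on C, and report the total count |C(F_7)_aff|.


Affine F_7-points: {(0, 0), (2, 5), (3, 1), (3, 2), (5, 1), (5, 4)}; count = 6.

For each of the 49 pairs (x, y) ∈ F_7², evaluate f(x, y) mod 7. Record the zeros.
  x = 0: [0↦0, 1↦6, 2↦5, 3↦4, 4↦3, 5↦2, 6↦1]  zeros at y ∈ {0}
  x = 1: [0↦5, 1↦4, 2↦6, 3↦4, 4↦5, 5↦2, 6↦2]  zeros at y ∈ ∅
  x = 2: [0↦5, 1↦6, 2↦6, 3↦5, 4↦3, 5↦0, 6↦3]  zeros at y ∈ {5}
  x = 3: [0↦2, 1↦0, 2↦0, 3↦2, 4↦6, 5↦5, 6↦6]  zeros at y ∈ {1, 2}
  x = 4: [0↦5, 1↦2, 2↦4, 3↦4, 4↦2, 5↦5, 6↦6]  zeros at y ∈ ∅
  x = 5: [0↦2, 1↦0, 2↦6, 3↦6, 4↦0, 5↦2, 6↦5]  zeros at y ∈ {1, 4}
  x = 6: [0↦2, 1↦3, 2↦1, 3↦3, 4↦2, 5↦5, 6↦5]  zeros at y ∈ ∅
Collecting zeros: affine points = {(0, 0), (2, 5), (3, 1), (3, 2), (5, 1), (5, 4)}.
Total count |C(F_7)_aff| = 6.


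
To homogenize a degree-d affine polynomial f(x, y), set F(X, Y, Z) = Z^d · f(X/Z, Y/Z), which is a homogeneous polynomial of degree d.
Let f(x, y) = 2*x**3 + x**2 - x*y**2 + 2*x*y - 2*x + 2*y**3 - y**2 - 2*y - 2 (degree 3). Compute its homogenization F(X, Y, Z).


F(X, Y, Z) = 2*X**3 + X**2*Z - X*Y**2 + 2*X*Y*Z - 2*X*Z**2 + 2*Y**3 - Y**2*Z - 2*Y*Z**2 - 2*Z**3

deg(f) = 3.
Substitute x = X/Z, y = Y/Z into f, then multiply by Z^3.
  monomial 2·x^3·y^0 ↦ 2·X^3·Y^0·Z^0.
  monomial 1·x^2·y^0 ↦ 1·X^2·Y^0·Z^1.
  monomial -1·x^1·y^2 ↦ -1·X^1·Y^2·Z^0.
  monomial 2·x^1·y^1 ↦ 2·X^1·Y^1·Z^1.
  monomial -2·x^1·y^0 ↦ -2·X^1·Y^0·Z^2.
  monomial 2·x^0·y^3 ↦ 2·X^0·Y^3·Z^0.
  monomial -1·x^0·y^2 ↦ -1·X^0·Y^2·Z^1.
  monomial -2·x^0·y^1 ↦ -2·X^0·Y^1·Z^2.
  monomial -2·x^0·y^0 ↦ -2·X^0·Y^0·Z^3.
Collecting: F(X, Y, Z) = 2*X**3 + X**2*Z - X*Y**2 + 2*X*Y*Z - 2*X*Z**2 + 2*Y**3 - Y**2*Z - 2*Y*Z**2 - 2*Z**3.


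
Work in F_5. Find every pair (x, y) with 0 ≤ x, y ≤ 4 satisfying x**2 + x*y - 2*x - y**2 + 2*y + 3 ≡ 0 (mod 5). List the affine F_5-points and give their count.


Affine F_5-points: {(0, 3), (0, 4), (3, 1), (3, 4), (4, 3)}; count = 5.

For each of the 25 pairs (x, y) ∈ F_5², evaluate f(x, y) mod 5. Record the zeros.
  x = 0: [0↦3, 1↦4, 2↦3, 3↦0, 4↦0]  zeros at y ∈ {3, 4}
  x = 1: [0↦2, 1↦4, 2↦4, 3↦2, 4↦3]  zeros at y ∈ ∅
  x = 2: [0↦3, 1↦1, 2↦2, 3↦1, 4↦3]  zeros at y ∈ ∅
  x = 3: [0↦1, 1↦0, 2↦2, 3↦2, 4↦0]  zeros at y ∈ {1, 4}
  x = 4: [0↦1, 1↦1, 2↦4, 3↦0, 4↦4]  zeros at y ∈ {3}
Collecting zeros: affine points = {(0, 3), (0, 4), (3, 1), (3, 4), (4, 3)}.
Total count |C(F_5)_aff| = 5.


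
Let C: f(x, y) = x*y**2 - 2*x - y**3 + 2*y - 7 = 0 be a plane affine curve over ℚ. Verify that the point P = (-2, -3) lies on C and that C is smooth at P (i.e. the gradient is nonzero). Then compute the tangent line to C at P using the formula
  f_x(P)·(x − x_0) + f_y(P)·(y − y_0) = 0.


Tangent line at P: 7*x - 13*y - 25 = 0.

Step 1: f(-2, -3) = 0, so P lies on C.
Step 2: partial derivatives
  f_x(x, y) = y**2 - 2, f_y(x, y) = 2*x*y - 3*y**2 + 2.
  f_x(P) = 7, f_y(P) = -13 (gradient nonzero, so P is smooth).
Step 3: tangent line at P: 7·(x − -2) + -13·(y − -3) = 0.
Expanding: 7*x - 13*y - 25 = 0.


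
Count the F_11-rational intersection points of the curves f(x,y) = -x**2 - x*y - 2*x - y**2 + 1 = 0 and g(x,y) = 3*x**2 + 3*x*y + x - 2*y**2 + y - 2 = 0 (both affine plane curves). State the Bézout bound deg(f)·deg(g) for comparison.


Common zeros: {(10, 10)}; count = 1; Bézout bound = 4.

deg(f) = 2, deg(g) = 2, so Bézout bound = 4.
Scan x ∈ F_11. For each x, list the y ∈ F_11 with f(x, y) ≡ 0 and those with g(x, y) ≡ 0 (mod 11); the common zeros in that column are the intersection.
  x = 0: f ≡ 0 at y ∈ {1, 10}; g ≡ 0 at y ∈ ∅; common: ∅.
  x = 1: f ≡ 0 at y ∈ {4, 6}; g ≡ 0 at y ∈ ∅; common: ∅.
  x = 2: f ≡ 0 at y ∈ {3, 6}; g ≡ 0 at y ∈ ∅; common: ∅.
  x = 3: f ≡ 0 at y ∈ ∅; g ≡ 0 at y ∈ {7, 9}; common: ∅.
  x = 4: f ≡ 0 at y ∈ {3, 4}; g ≡ 0 at y ∈ ∅; common: ∅.
  x = 5: f ≡ 0 at y ∈ ∅; g ≡ 0 at y ∈ {4}; common: ∅.
  x = 6: f ≡ 0 at y ∈ ∅; g ≡ 0 at y ∈ {6, 9}; common: ∅.
  x = 7: f ≡ 0 at y ∈ ∅; g ≡ 0 at y ∈ ∅; common: ∅.
  x = 8: f ≡ 0 at y ∈ {1, 2}; g ≡ 0 at y ∈ {0, 7}; common: ∅.
  x = 9: f ≡ 0 at y ∈ ∅; g ≡ 0 at y ∈ {4, 10}; common: ∅.
  x = 10: f ≡ 0 at y ∈ {2, 10}; g ≡ 0 at y ∈ {0, 10}; common: {10}.
Collecting: common zeros = {(10, 10)}, so the count is 1.
Comparison with the Bézout bound: 1 ≤ 4 = deg(f)·deg(g), as expected for curves with no common component (the affine F_11-count falls short of the bound because intersections may lie at infinity, over extension fields, or carry multiplicity).


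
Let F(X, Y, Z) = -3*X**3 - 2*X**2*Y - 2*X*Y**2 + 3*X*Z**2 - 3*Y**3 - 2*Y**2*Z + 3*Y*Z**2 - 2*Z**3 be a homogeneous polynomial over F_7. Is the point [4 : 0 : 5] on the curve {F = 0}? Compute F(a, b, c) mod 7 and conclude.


F(4,0,5) ≡ 5 (mod 7); P is NOT on the curve.

Evaluate F(4, 0, 5) term-by-term (mod 7).
  -3*X**3 ↦ -3·64·1·1 = -192
  -2*X**2*Y ↦ -2·16·0·1 = 0
  -2*X*Y**2 ↦ -2·4·0·1 = 0
  3*X*Z**2 ↦ 3·4·1·25 = 300
  -3*Y**3 ↦ -3·1·0·1 = 0
  -2*Y**2*Z ↦ -2·1·0·5 = 0
  3*Y*Z**2 ↦ 3·1·0·25 = 0
  -2*Z**3 ↦ -2·1·1·125 = -250
Sum: F(4, 0, 5) = (-192) + (0) + (0) + (300) + (0) + (0) + (0) + (-250) = -142.
Reducing mod 7: -142 ≡ 5 (mod 7).
Since F(a, b, c) ≡ 5 ≠ 0 (mod 7), P does NOT lie on the curve.


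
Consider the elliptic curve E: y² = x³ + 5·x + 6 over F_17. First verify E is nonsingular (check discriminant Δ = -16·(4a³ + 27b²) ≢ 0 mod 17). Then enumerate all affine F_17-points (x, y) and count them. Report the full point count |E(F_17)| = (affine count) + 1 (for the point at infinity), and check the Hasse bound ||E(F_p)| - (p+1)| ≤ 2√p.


Affine points = {(9, 7), (9, 10), (10, 6), (10, 11), (11, 7), (11, 10), (12, 3), (12, 14), (14, 7), (14, 10), (16, 0)}; affine count = 11; |E(F_17)| = 12.

Discriminant check: Δ ∝ 4a³ + 27b² = 4·5³ + 27·6² = 4·125 + 27·36 ≡ 10 (mod 17). Nonzero ⇒ E is nonsingular.
For each x ∈ F_17, compute rhs = x³ + 5·x + 6 mod 17, then count y ∈ F_17 with y² ≡ rhs.
  x = 0: rhs = 6, matching y values: none (0 points).
  x = 1: rhs = 12, matching y values: none (0 points).
  x = 2: rhs = 7, matching y values: none (0 points).
  x = 3: rhs = 14, matching y values: none (0 points).
  x = 4: rhs = 5, matching y values: none (0 points).
  x = 5: rhs = 3, matching y values: none (0 points).
  x = 6: rhs = 14, matching y values: none (0 points).
  x = 7: rhs = 10, matching y values: none (0 points).
  x = 8: rhs = 14, matching y values: none (0 points).
  x = 9: rhs = 15, matching y values: 7, 10 (2 points).
  x = 10: rhs = 2, matching y values: 6, 11 (2 points).
  x = 11: rhs = 15, matching y values: 7, 10 (2 points).
  x = 12: rhs = 9, matching y values: 3, 14 (2 points).
  x = 13: rhs = 7, matching y values: none (0 points).
  x = 14: rhs = 15, matching y values: 7, 10 (2 points).
  x = 15: rhs = 5, matching y values: none (0 points).
  x = 16: rhs = 0, matching y values: 0 (1 points).
Total affine count: 11.
Full point count |E(F_17)| = 11 + 1 = 12.
Hasse bound: |12 − (17+1)| = |-6| = 6 ≤ 2√17 ≈ 8.2462 ✓.
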